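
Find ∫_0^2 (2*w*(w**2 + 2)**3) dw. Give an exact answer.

320

Let u = w**2 + 2, so du = 2*w dw. When w = 0, u = 2; when w = 2, u = 6.
The integral becomes ∫ u**3 du from 2 to 6, with antiderivative u**4/4.
Back in w: F(w) = (w**2 + 2)**4/4.
Then F(2) - F(0) = (324) - (4) = 320.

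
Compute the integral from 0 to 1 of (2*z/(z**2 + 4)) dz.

log(5/4)

Let u = z**2 + 4, so du = 2*z dz. When z = 0, u = 4; when z = 1, u = 5.
The integral becomes ∫ 1/u du from 4 to 5, with antiderivative log(u).
Back in z: F(z) = log(z**2 + 4).
Then F(1) - F(0) = (log(5)) - (log(4)) = log(5/4).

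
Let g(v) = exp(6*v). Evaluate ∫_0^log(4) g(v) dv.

Let u = exp(v), so du = exp(v) dv. When v = 0, u = 1; when v = log(4), u = 4.
The integral becomes ∫ u**5 du from 1 to 4, with antiderivative u**6/6.
Back in v: F(v) = exp(6*v)/6.
Then F(log(4)) - F(0) = (2048/3) - (1/6) = 1365/2.

1365/2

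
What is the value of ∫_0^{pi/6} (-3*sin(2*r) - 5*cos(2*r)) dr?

-5*sqrt(3)/4 - 3/4

An antiderivative is F(r) = -5*sin(2*r)/2 + 3*cos(2*r)/2.
Then F(pi/6) - F(0) = (3/4 - 5*sqrt(3)/4) - (3/2) = -5*sqrt(3)/4 - 3/4.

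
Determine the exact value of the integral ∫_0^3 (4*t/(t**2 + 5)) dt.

-2*log(5) + 2*log(2) + 2*log(7)

Let u = t**2 + 5, so du = 2*t dt. When t = 0, u = 5; when t = 3, u = 14.
The integral becomes 2·∫ 1/u du from 5 to 14, with antiderivative 2*log(u).
Back in t: F(t) = 2*log(t**2 + 5).
Then F(3) - F(0) = (2*log(2) + 2*log(7)) - (log(25)) = -2*log(5) + 2*log(2) + 2*log(7).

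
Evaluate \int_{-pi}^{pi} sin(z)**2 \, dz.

Use the identity sin^2(z) = (1 - cos(2*z))/2.
An antiderivative is F(z) = z/2 - sin(2*z)/4.
Then F(pi) - F(-pi) = (pi/2) - (-pi/2) = pi.

pi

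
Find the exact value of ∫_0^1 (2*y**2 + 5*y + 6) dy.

By the power rule, an antiderivative is F(y) = 2*y**3/3 + 5*y**2/2 + 6*y.
Then F(1) - F(0) = (55/6) - (0) = 55/6.

55/6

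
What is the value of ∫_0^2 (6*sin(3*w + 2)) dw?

Let u = 3*w + 2, so du = 3 dw. When w = 0, u = 2; when w = 2, u = 8.
The integral becomes 2·∫ sin(u) du from 2 to 8, with antiderivative -2*cos(u).
Back in w: F(w) = -2*cos(3*w + 2).
Then F(2) - F(0) = (-2*cos(8)) - (-2*cos(2)) = 2*cos(2) - 2*cos(8).

2*cos(2) - 2*cos(8)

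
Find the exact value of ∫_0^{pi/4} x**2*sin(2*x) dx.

-1/4 + pi/8

Integrate by parts twice (u = x^2, dv = sin(2*x) dx).
An antiderivative is F(x) = -x**2*cos(2*x)/2 + x*sin(2*x)/2 + cos(2*x)/4.
Then F(pi/4) - F(0) = (pi/8) - (1/4) = -1/4 + pi/8.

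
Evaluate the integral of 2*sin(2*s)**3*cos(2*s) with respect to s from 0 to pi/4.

1/4

Let u = sin(2*s), so du = 2*cos(2*s) ds. When s = 0, u = 0; when s = pi/4, u = 1.
The integral becomes ∫ u**3 du from 0 to 1, with antiderivative u**4/4.
Back in s: F(s) = sin(2*s)**4/4.
Then F(pi/4) - F(0) = (1/4) - (0) = 1/4.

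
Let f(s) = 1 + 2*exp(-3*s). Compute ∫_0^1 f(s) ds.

5/3 - 2*exp(-3)/3

An antiderivative is F(s) = s - 2*exp(-3*s)/3.
Then F(1) - F(0) = (1 - 2*exp(-3)/3) - (-2/3) = 5/3 - 2*exp(-3)/3.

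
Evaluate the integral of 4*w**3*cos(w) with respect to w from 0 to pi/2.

-12*pi + pi**3/2 + 24

Integrate by parts 3 times (u = w^3, dv = 4*cos(w) dw).
An antiderivative is F(w) = 4*w**3*sin(w) + 12*w**2*cos(w) - 24*w*sin(w) - 24*cos(w).
Then F(pi/2) - F(0) = (pi*(-24 + pi**2)/2) - (-24) = -12*pi + pi**3/2 + 24.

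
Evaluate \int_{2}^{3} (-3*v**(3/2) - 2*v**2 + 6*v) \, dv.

-54*sqrt(3)/5 + 7/3 + 24*sqrt(2)/5

By the power rule, an antiderivative is F(v) = -6*v**(5/2)/5 - 2*v**3/3 + 3*v**2.
Then F(3) - F(2) = (9 - 54*sqrt(3)/5) - (20/3 - 24*sqrt(2)/5) = -54*sqrt(3)/5 + 7/3 + 24*sqrt(2)/5.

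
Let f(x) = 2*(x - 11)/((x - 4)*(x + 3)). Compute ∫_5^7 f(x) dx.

Factor the denominator: x**2 - x - 12 = (x + 3)(x - 4).
Partial fractions: 2*(x - 11)/((x - 4)*(x + 3)) = 4/(x + 3) - 2/(x - 4).
An antiderivative is F(x) = -2*log(x - 4) + 4*log(x + 3).
Then F(7) - F(5) = (-2*log(3) + 4*log(2) + 4*log(5)) - (12*log(2)) = -8*log(2) - 2*log(3) + 4*log(5).

-8*log(2) - 2*log(3) + 4*log(5)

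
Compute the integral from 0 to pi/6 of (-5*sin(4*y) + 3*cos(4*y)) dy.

-15/8 + 3*sqrt(3)/8

An antiderivative is F(y) = 3*sin(4*y)/4 + 5*cos(4*y)/4.
Then F(pi/6) - F(0) = (-5/8 + 3*sqrt(3)/8) - (5/4) = -15/8 + 3*sqrt(3)/8.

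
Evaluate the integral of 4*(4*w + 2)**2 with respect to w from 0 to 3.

Let u = 4*w + 2, so du = 4 dw. When w = 0, u = 2; when w = 3, u = 14.
The integral becomes ∫ u**2 du from 2 to 14, with antiderivative u**3/3.
Back in w: F(w) = (4*w + 2)**3/3.
Then F(3) - F(0) = (2744/3) - (8/3) = 912.

912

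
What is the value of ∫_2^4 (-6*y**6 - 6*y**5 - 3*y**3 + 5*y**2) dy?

-379100/21

By the power rule, an antiderivative is F(y) = -6*y**7/7 - y**6 - 3*y**4/4 + 5*y**3/3.
Then F(4) - F(2) = (-382720/21) - (-3620/21) = -379100/21.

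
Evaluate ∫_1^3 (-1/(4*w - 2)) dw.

-log(10)/4 + log(2)/4

An antiderivative is F(w) = -log(4*w - 2)/4.
Then F(3) - F(1) = (-log(10)/4) - (-log(2)/4) = -log(10)/4 + log(2)/4.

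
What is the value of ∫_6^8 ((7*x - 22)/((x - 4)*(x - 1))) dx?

Factor the denominator: x**2 - 5*x + 4 = (x - 1)(x - 4).
Partial fractions: (7*x - 22)/((x - 4)*(x - 1)) = 5/(x - 1) + 2/(x - 4).
An antiderivative is F(x) = 2*log(x - 4) + 5*log(x - 1).
Then F(8) - F(6) = (4*log(2) + 5*log(7)) - (2*log(2) + 5*log(5)) = -5*log(5) + 2*log(2) + 5*log(7).

-5*log(5) + 2*log(2) + 5*log(7)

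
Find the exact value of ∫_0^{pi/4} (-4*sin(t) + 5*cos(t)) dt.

An antiderivative is F(t) = 5*sin(t) + 4*cos(t).
Then F(pi/4) - F(0) = (9*sqrt(2)/2) - (4) = -4 + 9*sqrt(2)/2.

-4 + 9*sqrt(2)/2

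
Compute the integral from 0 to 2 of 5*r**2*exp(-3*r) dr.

10/27 - 250*exp(-6)/27

Integrate by parts twice (u = r^2, dv = 5*exp(-3*r) dr).
An antiderivative is F(r) = (-45*r**2 - 30*r - 10)*exp(-3*r)/27.
Then F(2) - F(0) = (-250*exp(-6)/27) - (-10/27) = 10/27 - 250*exp(-6)/27.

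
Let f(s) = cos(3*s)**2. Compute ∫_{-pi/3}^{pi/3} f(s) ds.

Use the identity cos^2(3*s) = (1 + cos(6*s))/2.
An antiderivative is F(s) = s/2 + sin(6*s)/12.
Then F(pi/3) - F(-pi/3) = (pi/6) - (-pi/6) = pi/3.

pi/3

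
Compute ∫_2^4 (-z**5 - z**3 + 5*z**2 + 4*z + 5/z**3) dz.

By the power rule, an antiderivative is F(z) = -z**6/6 - z**4/4 + 5*z**3/3 + 2*z**2 - 5/(2*z**2).
Then F(4) - F(2) = (-19461/32) - (145/24) = -58963/96.

-58963/96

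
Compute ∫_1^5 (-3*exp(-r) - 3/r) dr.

-3*log(5) - 3*exp(-1) + 3*exp(-5)

An antiderivative is F(r) = -3*log(r) + 3*exp(-r).
Then F(5) - F(1) = (-3*log(5) + 3*exp(-5)) - (3*exp(-1)) = -3*log(5) - 3*exp(-1) + 3*exp(-5).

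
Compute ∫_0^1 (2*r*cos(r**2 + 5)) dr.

Let u = r**2 + 5, so du = 2*r dr. When r = 0, u = 5; when r = 1, u = 6.
The integral becomes ∫ cos(u) du from 5 to 6, with antiderivative sin(u).
Back in r: F(r) = sin(r**2 + 5).
Then F(1) - F(0) = (sin(6)) - (sin(5)) = sin(6) - sin(5).

sin(6) - sin(5)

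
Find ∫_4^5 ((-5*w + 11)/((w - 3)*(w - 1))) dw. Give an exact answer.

Factor the denominator: w**2 - 4*w + 3 = (w - 1)(w - 3).
Partial fractions: (-5*w + 11)/((w - 3)*(w - 1)) = -3/(w - 1) - 2/(w - 3).
An antiderivative is F(w) = -2*log(w - 3) - 3*log(w - 1).
Then F(5) - F(4) = (-8*log(2)) - (-log(27)) = -8*log(2) + 3*log(3).

-8*log(2) + 3*log(3)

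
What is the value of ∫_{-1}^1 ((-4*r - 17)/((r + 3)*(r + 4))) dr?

Factor the denominator: r**2 + 7*r + 12 = (r + 4)(r + 3).
Partial fractions: (-4*r - 17)/((r + 3)*(r + 4)) = 1/(r + 4) - 5/(r + 3).
An antiderivative is F(r) = -5*log(r + 3) + log(r + 4).
Then F(1) - F(-1) = (-10*log(2) + log(5)) - (log(3/32)) = log(5/96).

log(5/96)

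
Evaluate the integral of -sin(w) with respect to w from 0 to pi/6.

-1 + sqrt(3)/2

An antiderivative is F(w) = cos(w).
Then F(pi/6) - F(0) = (sqrt(3)/2) - (1) = -1 + sqrt(3)/2.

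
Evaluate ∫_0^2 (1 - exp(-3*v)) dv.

exp(-6)/3 + 5/3

An antiderivative is F(v) = v + exp(-3*v)/3.
Then F(2) - F(0) = (exp(-6)/3 + 2) - (1/3) = exp(-6)/3 + 5/3.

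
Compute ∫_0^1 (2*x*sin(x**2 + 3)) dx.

cos(3) - cos(4)

Let u = x**2 + 3, so du = 2*x dx. When x = 0, u = 3; when x = 1, u = 4.
The integral becomes ∫ sin(u) du from 3 to 4, with antiderivative -cos(u).
Back in x: F(x) = -cos(x**2 + 3).
Then F(1) - F(0) = (-cos(4)) - (-cos(3)) = cos(3) - cos(4).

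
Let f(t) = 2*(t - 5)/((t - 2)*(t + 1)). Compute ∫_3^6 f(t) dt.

-12*log(2) + 4*log(7)

Factor the denominator: t**2 - t - 2 = (t + 1)(t - 2).
Partial fractions: 2*(t - 5)/((t - 2)*(t + 1)) = 4/(t + 1) - 2/(t - 2).
An antiderivative is F(t) = -2*log(t - 2) + 4*log(t + 1).
Then F(6) - F(3) = (-4*log(2) + 4*log(7)) - (8*log(2)) = -12*log(2) + 4*log(7).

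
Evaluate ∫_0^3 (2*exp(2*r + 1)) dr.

Let u = 2*r + 1, so du = 2 dr. When r = 0, u = 1; when r = 3, u = 7.
The integral becomes ∫ exp(u) du from 1 to 7, with antiderivative exp(u).
Back in r: F(r) = exp(2*r + 1).
Then F(3) - F(0) = (exp(7)) - (exp(1)) = -exp(1) + exp(7).

-exp(1) + exp(7)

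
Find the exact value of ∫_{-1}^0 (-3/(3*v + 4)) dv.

-log(4)

An antiderivative is F(v) = -log(3*v + 4).
Then F(0) - F(-1) = (-log(4)) - (0) = -log(4).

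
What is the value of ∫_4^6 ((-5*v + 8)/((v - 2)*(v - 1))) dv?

-3*log(5) - 2*log(2) + 3*log(3)

Factor the denominator: v**2 - 3*v + 2 = (v - 1)(v - 2).
Partial fractions: (-5*v + 8)/((v - 2)*(v - 1)) = -3/(v - 1) - 2/(v - 2).
An antiderivative is F(v) = -2*log(v - 2) - 3*log(v - 1).
Then F(6) - F(4) = (-3*log(5) - 4*log(2)) - (-3*log(3) - 2*log(2)) = -3*log(5) - 2*log(2) + 3*log(3).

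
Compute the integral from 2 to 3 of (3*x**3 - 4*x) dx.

155/4

By the power rule, an antiderivative is F(x) = 3*x**4/4 - 2*x**2.
Then F(3) - F(2) = (171/4) - (4) = 155/4.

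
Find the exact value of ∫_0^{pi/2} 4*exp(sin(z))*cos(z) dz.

Let u = sin(z), so du = cos(z) dz. When z = 0, u = 0; when z = pi/2, u = 1.
The integral becomes 4·∫ exp(u) du from 0 to 1, with antiderivative 4*exp(u).
Back in z: F(z) = 4*exp(sin(z)).
Then F(pi/2) - F(0) = (4*E) - (4) = -4 + 4*E.

-4 + 4*E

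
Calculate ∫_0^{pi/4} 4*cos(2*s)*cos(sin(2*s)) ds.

Let u = sin(2*s), so du = 2*cos(2*s) ds. When s = 0, u = 0; when s = pi/4, u = 1.
The integral becomes 2·∫ cos(u) du from 0 to 1, with antiderivative 2*sin(u).
Back in s: F(s) = 2*sin(sin(2*s)).
Then F(pi/4) - F(0) = (2*sin(1)) - (0) = 2*sin(1).

2*sin(1)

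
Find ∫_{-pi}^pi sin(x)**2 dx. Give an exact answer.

pi

Use the identity sin^2(x) = (1 - cos(2*x))/2.
An antiderivative is F(x) = x/2 - sin(2*x)/4.
Then F(pi) - F(-pi) = (pi/2) - (-pi/2) = pi.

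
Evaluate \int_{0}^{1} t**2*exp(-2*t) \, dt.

(-5 + exp(2))*exp(-2)/4

Integrate by parts twice (u = t^2, dv = exp(-2*t) dt).
An antiderivative is F(t) = (-2*t**2 - 2*t - 1)*exp(-2*t)/4.
Then F(1) - F(0) = (-5*exp(-2)/4) - (-1/4) = (-5 + exp(2))*exp(-2)/4.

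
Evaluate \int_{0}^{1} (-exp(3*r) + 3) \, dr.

An antiderivative is F(r) = -exp(3*r)/3 + 3*r.
Then F(1) - F(0) = (3 - exp(3)/3) - (-1/3) = 10/3 - exp(3)/3.

10/3 - exp(3)/3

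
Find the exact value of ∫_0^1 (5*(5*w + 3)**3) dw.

Let u = 5*w + 3, so du = 5 dw. When w = 0, u = 3; when w = 1, u = 8.
The integral becomes ∫ u**3 du from 3 to 8, with antiderivative u**4/4.
Back in w: F(w) = (5*w + 3)**4/4.
Then F(1) - F(0) = (1024) - (81/4) = 4015/4.

4015/4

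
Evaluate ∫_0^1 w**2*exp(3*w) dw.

-2/27 + 5*exp(3)/27

Integrate by parts twice (u = w^2, dv = exp(3*w) dw).
An antiderivative is F(w) = (9*w**2 - 6*w + 2)*exp(3*w)/27.
Then F(1) - F(0) = (5*exp(3)/27) - (2/27) = -2/27 + 5*exp(3)/27.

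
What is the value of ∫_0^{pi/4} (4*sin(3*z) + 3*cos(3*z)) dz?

4/3 + 7*sqrt(2)/6

An antiderivative is F(z) = sin(3*z) - 4*cos(3*z)/3.
Then F(pi/4) - F(0) = (7*sqrt(2)/6) - (-4/3) = 4/3 + 7*sqrt(2)/6.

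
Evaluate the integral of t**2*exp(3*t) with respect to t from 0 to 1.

Integrate by parts twice (u = t^2, dv = exp(3*t) dt).
An antiderivative is F(t) = (9*t**2 - 6*t + 2)*exp(3*t)/27.
Then F(1) - F(0) = (5*exp(3)/27) - (2/27) = -2/27 + 5*exp(3)/27.

-2/27 + 5*exp(3)/27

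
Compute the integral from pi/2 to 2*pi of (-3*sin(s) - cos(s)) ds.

4

An antiderivative is F(s) = -sin(s) + 3*cos(s).
Then F(2*pi) - F(pi/2) = (3) - (-1) = 4.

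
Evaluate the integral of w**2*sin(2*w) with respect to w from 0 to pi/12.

-1/4 - sqrt(3)*pi**2/576 + pi/48 + sqrt(3)/8

Integrate by parts twice (u = w^2, dv = sin(2*w) dw).
An antiderivative is F(w) = -w**2*cos(2*w)/2 + w*sin(2*w)/2 + cos(2*w)/4.
Then F(pi/12) - F(0) = (-sqrt(3)*pi**2/576 + pi/48 + sqrt(3)/8) - (1/4) = -1/4 - sqrt(3)*pi**2/576 + pi/48 + sqrt(3)/8.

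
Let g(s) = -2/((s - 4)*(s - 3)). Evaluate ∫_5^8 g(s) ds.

log(25/64)

Factor the denominator: s**2 - 7*s + 12 = (s - 3)(s - 4).
Partial fractions: -2/((s - 4)*(s - 3)) = 2/(s - 3) - 2/(s - 4).
An antiderivative is F(s) = -2*log(s - 4) + 2*log(s - 3).
Then F(8) - F(5) = (log(25/16)) - (log(4)) = log(25/64).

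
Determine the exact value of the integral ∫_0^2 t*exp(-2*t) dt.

Integrate by parts once (u = t, dv = exp(-2*t) dt).
An antiderivative is F(t) = (-2*t - 1)*exp(-2*t)/4.
Then F(2) - F(0) = (-5*exp(-4)/4) - (-1/4) = (-5 + exp(4))*exp(-4)/4.

(-5 + exp(4))*exp(-4)/4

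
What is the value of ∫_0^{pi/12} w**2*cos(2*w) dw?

Integrate by parts twice (u = w^2, dv = cos(2*w) dw).
An antiderivative is F(w) = w**2*sin(2*w)/2 + w*cos(2*w)/2 - sin(2*w)/4.
Then F(pi/12) - F(0) = (-1/8 + pi**2/576 + sqrt(3)*pi/48) - (0) = -1/8 + pi**2/576 + sqrt(3)*pi/48.

-1/8 + pi**2/576 + sqrt(3)*pi/48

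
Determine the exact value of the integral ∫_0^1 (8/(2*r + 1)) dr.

log(81)

Let u = 2*r + 1, so du = 2 dr. When r = 0, u = 1; when r = 1, u = 3.
The integral becomes 4·∫ 1/u du from 1 to 3, with antiderivative 4*log(u).
Back in r: F(r) = 4*log(2*r + 1).
Then F(1) - F(0) = (log(81)) - (0) = log(81).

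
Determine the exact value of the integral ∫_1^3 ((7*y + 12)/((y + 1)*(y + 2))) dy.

Factor the denominator: y**2 + 3*y + 2 = (y + 2)(y + 1).
Partial fractions: (7*y + 12)/((y + 1)*(y + 2)) = 2/(y + 2) + 5/(y + 1).
An antiderivative is F(y) = 5*log(y + 1) + 2*log(y + 2).
Then F(3) - F(1) = (2*log(5) + 10*log(2)) - (2*log(3) + 5*log(2)) = -2*log(3) + 2*log(5) + 5*log(2).

-2*log(3) + 2*log(5) + 5*log(2)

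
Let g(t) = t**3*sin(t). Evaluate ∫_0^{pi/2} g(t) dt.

Integrate by parts 3 times (u = t^3, dv = sin(t) dt).
An antiderivative is F(t) = -t**3*cos(t) + 3*t**2*sin(t) + 6*t*cos(t) - 6*sin(t).
Then F(pi/2) - F(0) = (-6 + 3*pi**2/4) - (0) = -6 + 3*pi**2/4.

-6 + 3*pi**2/4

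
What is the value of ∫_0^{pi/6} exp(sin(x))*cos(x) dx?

-1 + exp(1/2)

Let u = sin(x), so du = cos(x) dx. When x = 0, u = 0; when x = pi/6, u = 1/2.
The integral becomes ∫ exp(u) du from 0 to 1/2, with antiderivative exp(u).
Back in x: F(x) = exp(sin(x)).
Then F(pi/6) - F(0) = (exp(1/2)) - (1) = -1 + exp(1/2).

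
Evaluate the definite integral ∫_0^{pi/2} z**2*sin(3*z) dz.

-pi/9 - 2/27

Integrate by parts twice (u = z^2, dv = sin(3*z) dz).
An antiderivative is F(z) = -z**2*cos(3*z)/3 + 2*z*sin(3*z)/9 + 2*cos(3*z)/27.
Then F(pi/2) - F(0) = (-pi/9) - (2/27) = -pi/9 - 2/27.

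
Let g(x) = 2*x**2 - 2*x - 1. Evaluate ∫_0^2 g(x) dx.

By the power rule, an antiderivative is F(x) = 2*x**3/3 - x**2 - x.
Then F(2) - F(0) = (-2/3) - (0) = -2/3.

-2/3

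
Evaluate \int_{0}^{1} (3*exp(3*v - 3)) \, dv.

Let u = 3*v - 3, so du = 3 dv. When v = 0, u = -3; when v = 1, u = 0.
The integral becomes ∫ exp(u) du from -3 to 0, with antiderivative exp(u).
Back in v: F(v) = exp(3*v - 3).
Then F(1) - F(0) = (1) - (exp(-3)) = 1 - exp(-3).

1 - exp(-3)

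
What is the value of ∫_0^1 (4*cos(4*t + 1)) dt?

Let u = 4*t + 1, so du = 4 dt. When t = 0, u = 1; when t = 1, u = 5.
The integral becomes ∫ cos(u) du from 1 to 5, with antiderivative sin(u).
Back in t: F(t) = sin(4*t + 1).
Then F(1) - F(0) = (sin(5)) - (sin(1)) = sin(5) - sin(1).

sin(5) - sin(1)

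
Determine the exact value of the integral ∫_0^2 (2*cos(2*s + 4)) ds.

-sin(4) + sin(8)

Let u = 2*s + 4, so du = 2 ds. When s = 0, u = 4; when s = 2, u = 8.
The integral becomes ∫ cos(u) du from 4 to 8, with antiderivative sin(u).
Back in s: F(s) = sin(2*s + 4).
Then F(2) - F(0) = (sin(8)) - (sin(4)) = -sin(4) + sin(8).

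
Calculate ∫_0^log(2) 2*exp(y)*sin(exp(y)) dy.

Let u = exp(y), so du = exp(y) dy. When y = 0, u = 1; when y = log(2), u = 2.
The integral becomes 2·∫ sin(u) du from 1 to 2, with antiderivative -2*cos(u).
Back in y: F(y) = -2*cos(exp(y)).
Then F(log(2)) - F(0) = (-2*cos(2)) - (-2*cos(1)) = -2*cos(2) + 2*cos(1).

-2*cos(2) + 2*cos(1)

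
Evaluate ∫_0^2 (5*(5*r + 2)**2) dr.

1720/3

Let u = 5*r + 2, so du = 5 dr. When r = 0, u = 2; when r = 2, u = 12.
The integral becomes ∫ u**2 du from 2 to 12, with antiderivative u**3/3.
Back in r: F(r) = (5*r + 2)**3/3.
Then F(2) - F(0) = (576) - (8/3) = 1720/3.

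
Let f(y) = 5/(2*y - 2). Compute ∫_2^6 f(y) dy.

An antiderivative is F(y) = 5*log(2*y - 2)/2.
Then F(6) - F(2) = (5*log(10)/2) - (5*log(2)/2) = 5*log(5)/2.

5*log(5)/2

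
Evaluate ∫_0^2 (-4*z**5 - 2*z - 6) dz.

-176/3

By the power rule, an antiderivative is F(z) = -2*z**6/3 - z**2 - 6*z.
Then F(2) - F(0) = (-176/3) - (0) = -176/3.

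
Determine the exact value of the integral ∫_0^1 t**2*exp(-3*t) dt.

Integrate by parts twice (u = t^2, dv = exp(-3*t) dt).
An antiderivative is F(t) = (-9*t**2 - 6*t - 2)*exp(-3*t)/27.
Then F(1) - F(0) = (-17*exp(-3)/27) - (-2/27) = 2/27 - 17*exp(-3)/27.

2/27 - 17*exp(-3)/27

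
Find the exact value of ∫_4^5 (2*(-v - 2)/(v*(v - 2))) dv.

Factor the denominator: v**2 - 2*v = v(v - 2).
Partial fractions: 2*(-v - 2)/(v*(v - 2)) = 2/v - 4/(v - 2).
An antiderivative is F(v) = 2*log(v) - 4*log(v - 2).
Then F(5) - F(4) = (log(25/81)) - (0) = log(25/81).

log(25/81)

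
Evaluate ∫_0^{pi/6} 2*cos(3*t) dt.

2/3

An antiderivative is F(t) = 2*sin(3*t)/3.
Then F(pi/6) - F(0) = (2/3) - (0) = 2/3.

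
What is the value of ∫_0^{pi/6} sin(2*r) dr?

An antiderivative is F(r) = -cos(2*r)/2.
Then F(pi/6) - F(0) = (-1/4) - (-1/2) = 1/4.

1/4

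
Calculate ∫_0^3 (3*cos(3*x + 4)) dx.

Let u = 3*x + 4, so du = 3 dx. When x = 0, u = 4; when x = 3, u = 13.
The integral becomes ∫ cos(u) du from 4 to 13, with antiderivative sin(u).
Back in x: F(x) = sin(3*x + 4).
Then F(3) - F(0) = (sin(13)) - (sin(4)) = sin(13) - sin(4).

sin(13) - sin(4)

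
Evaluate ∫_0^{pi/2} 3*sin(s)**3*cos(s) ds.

3/4

Let u = sin(s), so du = cos(s) ds. When s = 0, u = 0; when s = pi/2, u = 1.
The integral becomes 3·∫ u**3 du from 0 to 1, with antiderivative 3*u**4/4.
Back in s: F(s) = 3*sin(s)**4/4.
Then F(pi/2) - F(0) = (3/4) - (0) = 3/4.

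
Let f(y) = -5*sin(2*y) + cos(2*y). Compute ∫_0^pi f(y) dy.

0

An antiderivative is F(y) = sin(2*y)/2 + 5*cos(2*y)/2.
Then F(pi) - F(0) = (5/2) - (5/2) = 0.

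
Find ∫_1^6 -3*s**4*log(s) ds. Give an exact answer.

933 - 23328*log(6)/5

Integrate by parts once (u = ln s, dv = -3*s**4 ds).
An antiderivative is F(s) = -3*s**5*(5*log(s) - 1)/25.
Then F(6) - F(1) = (23328/25 - 23328*log(6)/5) - (3/25) = 933 - 23328*log(6)/5.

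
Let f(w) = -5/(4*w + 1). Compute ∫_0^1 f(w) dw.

-5*log(5)/4

An antiderivative is F(w) = -5*log(4*w + 1)/4.
Then F(1) - F(0) = (-5*log(5)/4) - (0) = -5*log(5)/4.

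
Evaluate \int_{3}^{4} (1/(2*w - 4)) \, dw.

An antiderivative is F(w) = log(2*w - 4)/2.
Then F(4) - F(3) = (log(2)) - (log(2)/2) = log(2)/2.

log(2)/2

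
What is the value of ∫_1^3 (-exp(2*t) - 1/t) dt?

-exp(6)/2 - log(3) + exp(2)/2

An antiderivative is F(t) = -exp(2*t)/2 - log(t).
Then F(3) - F(1) = (-exp(6)/2 - log(3)) - (-exp(2)/2) = -exp(6)/2 - log(3) + exp(2)/2.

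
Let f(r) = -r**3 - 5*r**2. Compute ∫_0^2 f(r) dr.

By the power rule, an antiderivative is F(r) = -r**4/4 - 5*r**3/3.
Then F(2) - F(0) = (-52/3) - (0) = -52/3.

-52/3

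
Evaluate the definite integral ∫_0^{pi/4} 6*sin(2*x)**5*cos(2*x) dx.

Let u = sin(2*x), so du = 2*cos(2*x) dx. When x = 0, u = 0; when x = pi/4, u = 1.
The integral becomes 3·∫ u**5 du from 0 to 1, with antiderivative u**6/2.
Back in x: F(x) = sin(2*x)**6/2.
Then F(pi/4) - F(0) = (1/2) - (0) = 1/2.

1/2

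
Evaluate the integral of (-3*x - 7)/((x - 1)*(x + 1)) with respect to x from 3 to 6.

Factor the denominator: x**2 - 1 = (x + 1)(x - 1).
Partial fractions: (-3*x - 7)/((x - 1)*(x + 1)) = 2/(x + 1) - 5/(x - 1).
An antiderivative is F(x) = -5*log(x - 1) + 2*log(x + 1).
Then F(6) - F(3) = (-5*log(5) + 2*log(7)) - (-log(2)) = -5*log(5) + log(2) + 2*log(7).

-5*log(5) + log(2) + 2*log(7)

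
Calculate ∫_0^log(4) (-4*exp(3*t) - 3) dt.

An antiderivative is F(t) = -4*exp(3*t)/3 - 3*t.
Then F(log(4)) - F(0) = (-256/3 - log(64)) - (-4/3) = -84 - 6*log(2).

-84 - 6*log(2)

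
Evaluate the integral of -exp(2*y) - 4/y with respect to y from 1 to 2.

An antiderivative is F(y) = -exp(2*y)/2 - 4*log(y).
Then F(2) - F(1) = (-exp(4)/2 - log(16)) - (-exp(2)/2) = -exp(4)/2 - log(16) + exp(2)/2.

-exp(4)/2 - log(16) + exp(2)/2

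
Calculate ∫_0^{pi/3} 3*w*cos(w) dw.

-3/2 + sqrt(3)*pi/2

Integrate by parts once (u = w, dv = 3*cos(w) dw).
An antiderivative is F(w) = 3*w*sin(w) + 3*cos(w).
Then F(pi/3) - F(0) = (3/2 + sqrt(3)*pi/2) - (3) = -3/2 + sqrt(3)*pi/2.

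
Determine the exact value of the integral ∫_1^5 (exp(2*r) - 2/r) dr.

-exp(2)/2 - log(25) + exp(10)/2

An antiderivative is F(r) = exp(2*r)/2 - 2*log(r).
Then F(5) - F(1) = (-log(25) + exp(10)/2) - (exp(2)/2) = -exp(2)/2 - log(25) + exp(10)/2.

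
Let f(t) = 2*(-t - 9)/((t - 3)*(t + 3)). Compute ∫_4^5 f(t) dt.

Factor the denominator: t**2 - 9 = (t + 3)(t - 3).
Partial fractions: 2*(-t - 9)/((t - 3)*(t + 3)) = 2/(t + 3) - 4/(t - 3).
An antiderivative is F(t) = -4*log(t - 3) + 2*log(t + 3).
Then F(5) - F(4) = (log(4)) - (log(49)) = log(4/49).

log(4/49)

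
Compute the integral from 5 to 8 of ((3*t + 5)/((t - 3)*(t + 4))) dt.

log(25/3)

Factor the denominator: t**2 + t - 12 = (t + 4)(t - 3).
Partial fractions: (3*t + 5)/((t - 3)*(t + 4)) = 1/(t + 4) + 2/(t - 3).
An antiderivative is F(t) = 2*log(t - 3) + log(t + 4).
Then F(8) - F(5) = (log(3) + 2*log(2) + 2*log(5)) - (log(36)) = log(25/3).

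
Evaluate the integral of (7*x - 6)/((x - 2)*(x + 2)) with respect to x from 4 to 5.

Factor the denominator: x**2 - 4 = (x + 2)(x - 2).
Partial fractions: (7*x - 6)/((x - 2)*(x + 2)) = 5/(x + 2) + 2/(x - 2).
An antiderivative is F(x) = 2*log(x - 2) + 5*log(x + 2).
Then F(5) - F(4) = (2*log(3) + 5*log(7)) - (7*log(2) + 5*log(3)) = -7*log(2) - 3*log(3) + 5*log(7).

-7*log(2) - 3*log(3) + 5*log(7)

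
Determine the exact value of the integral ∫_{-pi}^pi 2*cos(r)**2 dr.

Use the identity cos^2(r) = (1 + cos(2*r))/2.
An antiderivative is F(r) = r + sin(2*r)/2.
Then F(pi) - F(-pi) = (pi) - (-pi) = 2*pi.

2*pi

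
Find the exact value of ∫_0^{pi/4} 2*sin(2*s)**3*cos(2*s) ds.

1/4

Let u = sin(2*s), so du = 2*cos(2*s) ds. When s = 0, u = 0; when s = pi/4, u = 1.
The integral becomes ∫ u**3 du from 0 to 1, with antiderivative u**4/4.
Back in s: F(s) = sin(2*s)**4/4.
Then F(pi/4) - F(0) = (1/4) - (0) = 1/4.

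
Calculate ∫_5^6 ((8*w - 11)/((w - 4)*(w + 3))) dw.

Factor the denominator: w**2 - w - 12 = (w + 3)(w - 4).
Partial fractions: (8*w - 11)/((w - 4)*(w + 3)) = 5/(w + 3) + 3/(w - 4).
An antiderivative is F(w) = 3*log(w - 4) + 5*log(w + 3).
Then F(6) - F(5) = (3*log(2) + 10*log(3)) - (15*log(2)) = -12*log(2) + 10*log(3).

-12*log(2) + 10*log(3)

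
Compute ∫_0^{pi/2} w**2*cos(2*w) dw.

Integrate by parts twice (u = w^2, dv = cos(2*w) dw).
An antiderivative is F(w) = w**2*sin(2*w)/2 + w*cos(2*w)/2 - sin(2*w)/4.
Then F(pi/2) - F(0) = (-pi/4) - (0) = -pi/4.

-pi/4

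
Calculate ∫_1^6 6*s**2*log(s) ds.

Integrate by parts once (u = ln s, dv = 6*s**2 ds).
An antiderivative is F(s) = 2*s**3*(3*log(s) - 1)/3.
Then F(6) - F(1) = (-144 + 432*log(2) + 432*log(3)) - (-2/3) = -430/3 + 432*log(2) + 432*log(3).

-430/3 + 432*log(2) + 432*log(3)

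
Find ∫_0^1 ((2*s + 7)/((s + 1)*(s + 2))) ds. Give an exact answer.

-3*log(3) + 8*log(2)

Factor the denominator: s**2 + 3*s + 2 = (s + 2)(s + 1).
Partial fractions: (2*s + 7)/((s + 1)*(s + 2)) = -3/(s + 2) + 5/(s + 1).
An antiderivative is F(s) = 5*log(s + 1) - 3*log(s + 2).
Then F(1) - F(0) = (log(32/27)) - (-log(8)) = -3*log(3) + 8*log(2).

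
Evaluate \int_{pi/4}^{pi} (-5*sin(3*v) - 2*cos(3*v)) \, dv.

-5/3 + 7*sqrt(2)/6

An antiderivative is F(v) = -2*sin(3*v)/3 + 5*cos(3*v)/3.
Then F(pi) - F(pi/4) = (-5/3) - (-7*sqrt(2)/6) = -5/3 + 7*sqrt(2)/6.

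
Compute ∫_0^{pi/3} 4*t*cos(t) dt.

Integrate by parts once (u = t, dv = 4*cos(t) dt).
An antiderivative is F(t) = 4*t*sin(t) + 4*cos(t).
Then F(pi/3) - F(0) = (2 + 2*sqrt(3)*pi/3) - (4) = -2 + 2*sqrt(3)*pi/3.

-2 + 2*sqrt(3)*pi/3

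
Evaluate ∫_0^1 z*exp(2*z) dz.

Integrate by parts once (u = z, dv = exp(2*z) dz).
An antiderivative is F(z) = (2*z - 1)*exp(2*z)/4.
Then F(1) - F(0) = (exp(2)/4) - (-1/4) = 1/4 + exp(2)/4.

1/4 + exp(2)/4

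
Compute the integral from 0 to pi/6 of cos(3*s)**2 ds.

pi/12

Use the identity cos^2(3*s) = (1 + cos(6*s))/2.
An antiderivative is F(s) = s/2 + sin(6*s)/12.
Then F(pi/6) - F(0) = (pi/12) - (0) = pi/12.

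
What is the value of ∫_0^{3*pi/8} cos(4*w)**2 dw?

Use the identity cos^2(4*w) = (1 + cos(8*w))/2.
An antiderivative is F(w) = w/2 + sin(8*w)/16.
Then F(3*pi/8) - F(0) = (3*pi/16) - (0) = 3*pi/16.

3*pi/16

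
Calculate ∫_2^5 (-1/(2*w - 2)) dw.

-log(2)

An antiderivative is F(w) = -log(2*w - 2)/2.
Then F(5) - F(2) = (-3*log(2)/2) - (-log(2)/2) = -log(2).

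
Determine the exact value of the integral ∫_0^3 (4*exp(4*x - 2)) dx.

-(1 - exp(12))*exp(-2)

Let u = 4*x - 2, so du = 4 dx. When x = 0, u = -2; when x = 3, u = 10.
The integral becomes ∫ exp(u) du from -2 to 10, with antiderivative exp(u).
Back in x: F(x) = exp(4*x - 2).
Then F(3) - F(0) = (exp(10)) - (exp(-2)) = -(1 - exp(12))*exp(-2).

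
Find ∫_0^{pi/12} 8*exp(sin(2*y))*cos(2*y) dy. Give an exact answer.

-4 + 4*exp(1/2)

Let u = sin(2*y), so du = 2*cos(2*y) dy. When y = 0, u = 0; when y = pi/12, u = 1/2.
The integral becomes 4·∫ exp(u) du from 0 to 1/2, with antiderivative 4*exp(u).
Back in y: F(y) = 4*exp(sin(2*y)).
Then F(pi/12) - F(0) = (4*exp(1/2)) - (4) = -4 + 4*exp(1/2).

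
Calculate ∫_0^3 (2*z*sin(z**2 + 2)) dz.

cos(2) - cos(11)

Let u = z**2 + 2, so du = 2*z dz. When z = 0, u = 2; when z = 3, u = 11.
The integral becomes ∫ sin(u) du from 2 to 11, with antiderivative -cos(u).
Back in z: F(z) = -cos(z**2 + 2).
Then F(3) - F(0) = (-cos(11)) - (-cos(2)) = cos(2) - cos(11).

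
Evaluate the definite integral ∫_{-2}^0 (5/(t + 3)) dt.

An antiderivative is F(t) = 5*log(t + 3).
Then F(0) - F(-2) = (5*log(3)) - (0) = 5*log(3).

5*log(3)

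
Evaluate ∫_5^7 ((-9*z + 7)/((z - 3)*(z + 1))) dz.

Factor the denominator: z**2 - 2*z - 3 = (z + 1)(z - 3).
Partial fractions: (-9*z + 7)/((z - 3)*(z + 1)) = -4/(z + 1) - 5/(z - 3).
An antiderivative is F(z) = -5*log(z - 3) - 4*log(z + 1).
Then F(7) - F(5) = (-22*log(2)) - (-9*log(2) - 4*log(3)) = -13*log(2) + 4*log(3).

-13*log(2) + 4*log(3)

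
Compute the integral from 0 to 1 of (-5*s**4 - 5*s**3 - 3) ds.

-21/4

By the power rule, an antiderivative is F(s) = -s**5 - 5*s**4/4 - 3*s.
Then F(1) - F(0) = (-21/4) - (0) = -21/4.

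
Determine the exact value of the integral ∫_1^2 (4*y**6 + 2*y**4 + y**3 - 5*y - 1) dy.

11231/140

By the power rule, an antiderivative is F(y) = 4*y**7/7 + 2*y**5/5 + y**4/4 - 5*y**2/2 - y.
Then F(2) - F(1) = (2728/35) - (-319/140) = 11231/140.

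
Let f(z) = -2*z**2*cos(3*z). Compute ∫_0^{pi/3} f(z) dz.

Integrate by parts twice (u = z^2, dv = -2*cos(3*z) dz).
An antiderivative is F(z) = -2*z**2*sin(3*z)/3 - 4*z*cos(3*z)/9 + 4*sin(3*z)/27.
Then F(pi/3) - F(0) = (4*pi/27) - (0) = 4*pi/27.

4*pi/27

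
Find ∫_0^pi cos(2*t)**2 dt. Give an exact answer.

Use the identity cos^2(2*t) = (1 + cos(4*t))/2.
An antiderivative is F(t) = t/2 + sin(4*t)/8.
Then F(pi) - F(0) = (pi/2) - (0) = pi/2.

pi/2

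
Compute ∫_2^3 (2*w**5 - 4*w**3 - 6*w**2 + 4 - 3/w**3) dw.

2939/24

By the power rule, an antiderivative is F(w) = w**6/3 - w**4 - 2*w**3 + 4*w + 3/(2*w**2).
Then F(3) - F(2) = (721/6) - (-55/24) = 2939/24.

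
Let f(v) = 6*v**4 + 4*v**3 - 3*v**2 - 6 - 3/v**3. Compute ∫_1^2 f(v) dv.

1523/40

By the power rule, an antiderivative is F(v) = 6*v**5/5 + v**4 - v**3 - 6*v + 3/(2*v**2).
Then F(2) - F(1) = (1391/40) - (-33/10) = 1523/40.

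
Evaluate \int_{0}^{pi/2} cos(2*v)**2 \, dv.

Use the identity cos^2(2*v) = (1 + cos(4*v))/2.
An antiderivative is F(v) = v/2 + sin(4*v)/8.
Then F(pi/2) - F(0) = (pi/4) - (0) = pi/4.

pi/4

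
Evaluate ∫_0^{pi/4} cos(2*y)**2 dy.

pi/8

Use the identity cos^2(2*y) = (1 + cos(4*y))/2.
An antiderivative is F(y) = y/2 + sin(4*y)/8.
Then F(pi/4) - F(0) = (pi/8) - (0) = pi/8.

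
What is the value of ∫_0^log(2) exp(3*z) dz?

7/3

Let u = exp(z), so du = exp(z) dz. When z = 0, u = 1; when z = log(2), u = 2.
The integral becomes ∫ u**2 du from 1 to 2, with antiderivative u**3/3.
Back in z: F(z) = exp(3*z)/3.
Then F(log(2)) - F(0) = (8/3) - (1/3) = 7/3.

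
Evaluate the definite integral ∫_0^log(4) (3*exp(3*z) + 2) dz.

log(16) + 63

An antiderivative is F(z) = exp(3*z) + 2*z.
Then F(log(4)) - F(0) = (4*log(2) + 64) - (1) = log(16) + 63.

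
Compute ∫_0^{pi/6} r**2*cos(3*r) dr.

Integrate by parts twice (u = r^2, dv = cos(3*r) dr).
An antiderivative is F(r) = r**2*sin(3*r)/3 + 2*r*cos(3*r)/9 - 2*sin(3*r)/27.
Then F(pi/6) - F(0) = (-2/27 + pi**2/108) - (0) = -2/27 + pi**2/108.

-2/27 + pi**2/108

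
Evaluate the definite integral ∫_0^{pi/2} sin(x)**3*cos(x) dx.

1/4

Let u = sin(x), so du = cos(x) dx. When x = 0, u = 0; when x = pi/2, u = 1.
The integral becomes ∫ u**3 du from 0 to 1, with antiderivative u**4/4.
Back in x: F(x) = sin(x)**4/4.
Then F(pi/2) - F(0) = (1/4) - (0) = 1/4.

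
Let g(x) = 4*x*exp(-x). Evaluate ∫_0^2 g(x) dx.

Integrate by parts once (u = x, dv = 4*exp(-x) dx).
An antiderivative is F(x) = (-4*x - 4)*exp(-x).
Then F(2) - F(0) = (-12*exp(-2)) - (-4) = 4 - 12*exp(-2).

4 - 12*exp(-2)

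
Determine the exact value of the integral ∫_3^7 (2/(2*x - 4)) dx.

log(5)

An antiderivative is F(x) = log(2*x - 4).
Then F(7) - F(3) = (log(10)) - (log(2)) = log(5).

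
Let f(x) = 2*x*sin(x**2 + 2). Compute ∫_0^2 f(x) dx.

-cos(6) + cos(2)

Let u = x**2 + 2, so du = 2*x dx. When x = 0, u = 2; when x = 2, u = 6.
The integral becomes ∫ sin(u) du from 2 to 6, with antiderivative -cos(u).
Back in x: F(x) = -cos(x**2 + 2).
Then F(2) - F(0) = (-cos(6)) - (-cos(2)) = -cos(6) + cos(2).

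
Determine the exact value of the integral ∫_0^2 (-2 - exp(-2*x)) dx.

An antiderivative is F(x) = -2*x + exp(-2*x)/2.
Then F(2) - F(0) = (-4 + exp(-4)/2) - (1/2) = -9/2 + exp(-4)/2.

-9/2 + exp(-4)/2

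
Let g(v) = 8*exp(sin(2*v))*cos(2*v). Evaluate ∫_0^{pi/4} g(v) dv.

-4 + 4*E

Let u = sin(2*v), so du = 2*cos(2*v) dv. When v = 0, u = 0; when v = pi/4, u = 1.
The integral becomes 4·∫ exp(u) du from 0 to 1, with antiderivative 4*exp(u).
Back in v: F(v) = 4*exp(sin(2*v)).
Then F(pi/4) - F(0) = (4*E) - (4) = -4 + 4*E.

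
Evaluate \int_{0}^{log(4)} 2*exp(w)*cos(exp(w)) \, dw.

-2*sin(1) + 2*sin(4)

Let u = exp(w), so du = exp(w) dw. When w = 0, u = 1; when w = log(4), u = 4.
The integral becomes 2·∫ cos(u) du from 1 to 4, with antiderivative 2*sin(u).
Back in w: F(w) = 2*sin(exp(w)).
Then F(log(4)) - F(0) = (2*sin(4)) - (2*sin(1)) = -2*sin(1) + 2*sin(4).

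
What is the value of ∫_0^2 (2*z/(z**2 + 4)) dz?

Let u = z**2 + 4, so du = 2*z dz. When z = 0, u = 4; when z = 2, u = 8.
The integral becomes ∫ 1/u du from 4 to 8, with antiderivative log(u).
Back in z: F(z) = log(z**2 + 4).
Then F(2) - F(0) = (log(8)) - (log(4)) = log(2).

log(2)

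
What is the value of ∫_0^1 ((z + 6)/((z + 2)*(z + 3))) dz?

-10*log(2) + 7*log(3)

Factor the denominator: z**2 + 5*z + 6 = (z + 3)(z + 2).
Partial fractions: (z + 6)/((z + 2)*(z + 3)) = -3/(z + 3) + 4/(z + 2).
An antiderivative is F(z) = 4*log(z + 2) - 3*log(z + 3).
Then F(1) - F(0) = (log(81/64)) - (log(16/27)) = -10*log(2) + 7*log(3).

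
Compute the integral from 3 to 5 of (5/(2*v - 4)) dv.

5*log(3)/2

An antiderivative is F(v) = 5*log(2*v - 4)/2.
Then F(5) - F(3) = (5*log(6)/2) - (5*log(2)/2) = 5*log(3)/2.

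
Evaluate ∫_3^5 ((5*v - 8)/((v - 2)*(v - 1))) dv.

log(72)

Factor the denominator: v**2 - 3*v + 2 = (v - 1)(v - 2).
Partial fractions: (5*v - 8)/((v - 2)*(v - 1)) = 3/(v - 1) + 2/(v - 2).
An antiderivative is F(v) = 2*log(v - 2) + 3*log(v - 1).
Then F(5) - F(3) = (2*log(3) + 6*log(2)) - (log(8)) = log(72).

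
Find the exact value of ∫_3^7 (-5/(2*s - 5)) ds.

-5*log(3)

An antiderivative is F(s) = -5*log(2*s - 5)/2.
Then F(7) - F(3) = (-5*log(3)) - (0) = -5*log(3).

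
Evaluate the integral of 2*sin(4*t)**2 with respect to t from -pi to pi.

Use the identity sin^2(4*t) = (1 - cos(8*t))/2.
An antiderivative is F(t) = t - sin(8*t)/8.
Then F(pi) - F(-pi) = (pi) - (-pi) = 2*pi.

2*pi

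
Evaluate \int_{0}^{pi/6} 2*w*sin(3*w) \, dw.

Integrate by parts once (u = w, dv = 2*sin(3*w) dw).
An antiderivative is F(w) = -2*w*cos(3*w)/3 + 2*sin(3*w)/9.
Then F(pi/6) - F(0) = (2/9) - (0) = 2/9.

2/9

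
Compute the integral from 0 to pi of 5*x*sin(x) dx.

5*pi

Integrate by parts once (u = x, dv = 5*sin(x) dx).
An antiderivative is F(x) = -5*x*cos(x) + 5*sin(x).
Then F(pi) - F(0) = (5*pi) - (0) = 5*pi.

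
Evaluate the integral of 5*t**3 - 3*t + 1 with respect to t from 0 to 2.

By the power rule, an antiderivative is F(t) = 5*t**4/4 - 3*t**2/2 + t.
Then F(2) - F(0) = (16) - (0) = 16.

16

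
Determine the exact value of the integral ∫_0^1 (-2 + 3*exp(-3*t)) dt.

An antiderivative is F(t) = -2*t - exp(-3*t).
Then F(1) - F(0) = (-2 - exp(-3)) - (-1) = -1 - exp(-3).

-1 - exp(-3)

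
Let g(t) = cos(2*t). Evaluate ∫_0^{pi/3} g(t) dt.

sqrt(3)/4

An antiderivative is F(t) = sin(2*t)/2.
Then F(pi/3) - F(0) = (sqrt(3)/4) - (0) = sqrt(3)/4.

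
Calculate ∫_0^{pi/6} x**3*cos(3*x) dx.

-pi/27 + pi**3/648 + 2/27

Integrate by parts 3 times (u = x^3, dv = cos(3*x) dx).
An antiderivative is F(x) = x**3*sin(3*x)/3 + x**2*cos(3*x)/3 - 2*x*sin(3*x)/9 - 2*cos(3*x)/27.
Then F(pi/6) - F(0) = (pi*(-24 + pi**2)/648) - (-2/27) = -pi/27 + pi**3/648 + 2/27.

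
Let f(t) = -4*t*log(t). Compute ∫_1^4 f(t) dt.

15 - 64*log(2)

Integrate by parts once (u = ln t, dv = -4*t dt).
An antiderivative is F(t) = -t**2*(2*log(t) - 1).
Then F(4) - F(1) = (16 - 64*log(2)) - (1) = 15 - 64*log(2).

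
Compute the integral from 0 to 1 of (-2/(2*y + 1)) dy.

-log(3)

An antiderivative is F(y) = -log(2*y + 1).
Then F(1) - F(0) = (-log(3)) - (0) = -log(3).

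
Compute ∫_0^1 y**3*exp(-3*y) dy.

Integrate by parts 3 times (u = y^3, dv = exp(-3*y) dy).
An antiderivative is F(y) = (-9*y**3 - 9*y**2 - 6*y - 2)*exp(-3*y)/27.
Then F(1) - F(0) = (-26*exp(-3)/27) - (-2/27) = 2/27 - 26*exp(-3)/27.

2/27 - 26*exp(-3)/27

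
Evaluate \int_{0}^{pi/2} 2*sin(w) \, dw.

An antiderivative is F(w) = -2*cos(w).
Then F(pi/2) - F(0) = (0) - (-2) = 2.

2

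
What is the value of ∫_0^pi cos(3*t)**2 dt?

pi/2

Use the identity cos^2(3*t) = (1 + cos(6*t))/2.
An antiderivative is F(t) = t/2 + sin(6*t)/12.
Then F(pi) - F(0) = (pi/2) - (0) = pi/2.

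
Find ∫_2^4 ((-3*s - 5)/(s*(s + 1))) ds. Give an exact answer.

Factor the denominator: s**2 + s = (s + 1)s.
Partial fractions: (-3*s - 5)/(s*(s + 1)) = 2/(s + 1) - 5/s.
An antiderivative is F(s) = -5*log(s) + 2*log(s + 1).
Then F(4) - F(2) = (-10*log(2) + 2*log(5)) - (log(9/32)) = -5*log(2) - 2*log(3) + 2*log(5).

-5*log(2) - 2*log(3) + 2*log(5)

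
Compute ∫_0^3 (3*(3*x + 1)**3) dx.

Let u = 3*x + 1, so du = 3 dx. When x = 0, u = 1; when x = 3, u = 10.
The integral becomes ∫ u**3 du from 1 to 10, with antiderivative u**4/4.
Back in x: F(x) = (3*x + 1)**4/4.
Then F(3) - F(0) = (2500) - (1/4) = 9999/4.

9999/4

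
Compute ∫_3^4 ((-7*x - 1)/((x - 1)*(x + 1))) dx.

-3*log(5) - 4*log(3) + 10*log(2)

Factor the denominator: x**2 - 1 = (x + 1)(x - 1).
Partial fractions: (-7*x - 1)/((x - 1)*(x + 1)) = -3/(x + 1) - 4/(x - 1).
An antiderivative is F(x) = -4*log(x - 1) - 3*log(x + 1).
Then F(4) - F(3) = (-3*log(5) - 4*log(3)) - (-10*log(2)) = -3*log(5) - 4*log(3) + 10*log(2).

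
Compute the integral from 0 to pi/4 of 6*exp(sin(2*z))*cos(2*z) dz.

-3 + 3*E

Let u = sin(2*z), so du = 2*cos(2*z) dz. When z = 0, u = 0; when z = pi/4, u = 1.
The integral becomes 3·∫ exp(u) du from 0 to 1, with antiderivative 3*exp(u).
Back in z: F(z) = 3*exp(sin(2*z)).
Then F(pi/4) - F(0) = (3*E) - (3) = -3 + 3*E.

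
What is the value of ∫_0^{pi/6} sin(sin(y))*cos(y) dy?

1 - cos(1/2)

Let u = sin(y), so du = cos(y) dy. When y = 0, u = 0; when y = pi/6, u = 1/2.
The integral becomes ∫ sin(u) du from 0 to 1/2, with antiderivative -cos(u).
Back in y: F(y) = -cos(sin(y)).
Then F(pi/6) - F(0) = (-cos(1/2)) - (-1) = 1 - cos(1/2).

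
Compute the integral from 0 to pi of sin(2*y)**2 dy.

pi/2

Use the identity sin^2(2*y) = (1 - cos(4*y))/2.
An antiderivative is F(y) = y/2 - sin(4*y)/8.
Then F(pi) - F(0) = (pi/2) - (0) = pi/2.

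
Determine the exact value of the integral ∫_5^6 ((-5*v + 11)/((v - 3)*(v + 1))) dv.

-4*log(7) + 3*log(3) + 5*log(2)

Factor the denominator: v**2 - 2*v - 3 = (v + 1)(v - 3).
Partial fractions: (-5*v + 11)/((v - 3)*(v + 1)) = -4/(v + 1) - 1/(v - 3).
An antiderivative is F(v) = -log(v - 3) - 4*log(v + 1).
Then F(6) - F(5) = (-4*log(7) - log(3)) - (-4*log(3) - 5*log(2)) = -4*log(7) + 3*log(3) + 5*log(2).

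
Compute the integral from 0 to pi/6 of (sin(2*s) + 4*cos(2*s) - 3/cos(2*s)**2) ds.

1/4 - sqrt(3)/2

An antiderivative is F(s) = 2*sin(2*s) - cos(2*s)/2 - 3*tan(2*s)/2.
Then F(pi/6) - F(0) = (-sqrt(3)/2 - 1/4) - (-1/2) = 1/4 - sqrt(3)/2.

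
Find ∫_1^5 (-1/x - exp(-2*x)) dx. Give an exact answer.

-log(5) - exp(-2)/2 + exp(-10)/2

An antiderivative is F(x) = -log(x) + exp(-2*x)/2.
Then F(5) - F(1) = (-log(5) + exp(-10)/2) - (exp(-2)/2) = -log(5) - exp(-2)/2 + exp(-10)/2.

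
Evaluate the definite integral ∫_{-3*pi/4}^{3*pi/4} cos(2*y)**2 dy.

Use the identity cos^2(2*y) = (1 + cos(4*y))/2.
An antiderivative is F(y) = y/2 + sin(4*y)/8.
Then F(3*pi/4) - F(-3*pi/4) = (3*pi/8) - (-3*pi/8) = 3*pi/4.

3*pi/4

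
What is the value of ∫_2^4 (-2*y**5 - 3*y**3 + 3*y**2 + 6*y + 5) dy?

-1422

By the power rule, an antiderivative is F(y) = -y**6/3 - 3*y**4/4 + y**3 + 3*y**2 + 5*y.
Then F(4) - F(2) = (-4276/3) - (-10/3) = -1422.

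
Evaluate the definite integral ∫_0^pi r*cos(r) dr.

-2

Integrate by parts once (u = r, dv = cos(r) dr).
An antiderivative is F(r) = r*sin(r) + cos(r).
Then F(pi) - F(0) = (-1) - (1) = -2.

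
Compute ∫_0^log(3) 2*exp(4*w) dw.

40

Let u = exp(w), so du = exp(w) dw. When w = 0, u = 1; when w = log(3), u = 3.
The integral becomes 2·∫ u**3 du from 1 to 3, with antiderivative u**4/2.
Back in w: F(w) = exp(4*w)/2.
Then F(log(3)) - F(0) = (81/2) - (1/2) = 40.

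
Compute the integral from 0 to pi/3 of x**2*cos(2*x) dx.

Integrate by parts twice (u = x^2, dv = cos(2*x) dx).
An antiderivative is F(x) = x**2*sin(2*x)/2 + x*cos(2*x)/2 - sin(2*x)/4.
Then F(pi/3) - F(0) = (-pi/12 - sqrt(3)/8 + sqrt(3)*pi**2/36) - (0) = -pi/12 - sqrt(3)/8 + sqrt(3)*pi**2/36.

-pi/12 - sqrt(3)/8 + sqrt(3)*pi**2/36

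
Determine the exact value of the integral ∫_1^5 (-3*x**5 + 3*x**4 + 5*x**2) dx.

By the power rule, an antiderivative is F(x) = -x**6/2 + 3*x**5/5 + 5*x**3/3.
Then F(5) - F(1) = (-34375/6) - (53/30) = -85964/15.

-85964/15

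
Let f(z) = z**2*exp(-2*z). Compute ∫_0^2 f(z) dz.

(-13 + exp(4))*exp(-4)/4

Integrate by parts twice (u = z^2, dv = exp(-2*z) dz).
An antiderivative is F(z) = (-2*z**2 - 2*z - 1)*exp(-2*z)/4.
Then F(2) - F(0) = (-13*exp(-4)/4) - (-1/4) = (-13 + exp(4))*exp(-4)/4.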